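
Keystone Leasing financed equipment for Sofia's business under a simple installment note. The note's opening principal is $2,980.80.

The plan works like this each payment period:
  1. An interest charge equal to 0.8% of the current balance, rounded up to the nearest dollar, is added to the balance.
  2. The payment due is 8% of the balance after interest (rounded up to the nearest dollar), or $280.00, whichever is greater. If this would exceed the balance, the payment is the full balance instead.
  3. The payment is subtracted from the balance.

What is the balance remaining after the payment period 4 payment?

Payment period 1: opening $2,980.80; interest $24.00 → $3,004.80; payment $280.00; balance $2,724.80
Payment period 2: opening $2,724.80; interest $22.00 → $2,746.80; payment $280.00; balance $2,466.80
Payment period 3: opening $2,466.80; interest $20.00 → $2,486.80; payment $280.00; balance $2,206.80
Payment period 4: opening $2,206.80; interest $18.00 → $2,224.80; payment $280.00; balance $1,944.80

$1,944.80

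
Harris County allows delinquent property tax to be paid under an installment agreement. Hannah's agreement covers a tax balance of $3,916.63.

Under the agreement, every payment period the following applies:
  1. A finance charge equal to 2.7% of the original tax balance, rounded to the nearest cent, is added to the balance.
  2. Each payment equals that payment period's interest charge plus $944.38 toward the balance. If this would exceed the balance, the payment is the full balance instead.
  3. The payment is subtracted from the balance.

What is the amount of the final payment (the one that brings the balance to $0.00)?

$244.86

Payment period 1: opening $3,916.63; interest $105.75 → $4,022.38; payment $1,050.13; balance $2,972.25
Payment period 2: opening $2,972.25; interest $105.75 → $3,078.00; payment $1,050.13; balance $2,027.87
Payment period 3: opening $2,027.87; interest $105.75 → $2,133.62; payment $1,050.13; balance $1,083.49
Payment period 4: opening $1,083.49; interest $105.75 → $1,189.24; payment $1,050.13; balance $139.11
Payment period 5: opening $139.11; interest $105.75 → $244.86; payment $244.86; balance $0.00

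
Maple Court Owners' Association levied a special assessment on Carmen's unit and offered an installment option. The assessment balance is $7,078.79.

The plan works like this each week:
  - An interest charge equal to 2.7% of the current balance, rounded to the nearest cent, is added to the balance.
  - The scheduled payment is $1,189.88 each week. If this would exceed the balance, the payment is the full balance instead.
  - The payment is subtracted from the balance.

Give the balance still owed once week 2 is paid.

Week 1: $7,078.79 +$191.13 interest = $7,269.92; pay $1,189.88 → $6,080.04
Week 2: $6,080.04 +$164.16 interest = $6,244.20; pay $1,189.88 → $5,054.32

$5,054.32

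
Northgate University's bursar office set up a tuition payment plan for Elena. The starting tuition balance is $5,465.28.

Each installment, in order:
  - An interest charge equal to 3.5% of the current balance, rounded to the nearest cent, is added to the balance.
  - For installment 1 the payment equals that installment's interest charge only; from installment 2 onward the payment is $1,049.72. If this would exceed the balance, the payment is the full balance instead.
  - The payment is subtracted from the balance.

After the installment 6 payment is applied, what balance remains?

$861.95

Installment 1: $5,465.28 +$191.28 interest = $5,656.56; pay $191.28 → $5,465.28
Installment 2: $5,465.28 +$191.28 interest = $5,656.56; pay $1,049.72 → $4,606.84
Installment 3: $4,606.84 +$161.24 interest = $4,768.08; pay $1,049.72 → $3,718.36
Installment 4: $3,718.36 +$130.14 interest = $3,848.50; pay $1,049.72 → $2,798.78
Installment 5: $2,798.78 +$97.96 interest = $2,896.74; pay $1,049.72 → $1,847.02
Installment 6: $1,847.02 +$64.65 interest = $1,911.67; pay $1,049.72 → $861.95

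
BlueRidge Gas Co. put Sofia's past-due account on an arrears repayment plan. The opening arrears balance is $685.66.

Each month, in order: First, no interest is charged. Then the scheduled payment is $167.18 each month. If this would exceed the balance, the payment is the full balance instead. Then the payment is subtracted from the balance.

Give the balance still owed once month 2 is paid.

Month 1: opening $685.66; payment $167.18; balance $518.48
Month 2: opening $518.48; payment $167.18; balance $351.30

$351.30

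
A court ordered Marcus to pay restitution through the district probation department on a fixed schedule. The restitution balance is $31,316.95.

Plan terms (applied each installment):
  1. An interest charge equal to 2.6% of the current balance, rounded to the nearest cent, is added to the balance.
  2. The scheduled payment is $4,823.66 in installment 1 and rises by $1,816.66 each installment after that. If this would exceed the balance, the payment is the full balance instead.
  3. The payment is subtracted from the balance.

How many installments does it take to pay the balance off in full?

5

Installment 1: opening $31,316.95; interest $814.24 → $32,131.19; payment $4,823.66; balance $27,307.53
Installment 2: opening $27,307.53; interest $710.00 → $28,017.53; payment $6,640.32; balance $21,377.21
Installment 3: opening $21,377.21; interest $555.81 → $21,933.02; payment $8,456.98; balance $13,476.04
Installment 4: opening $13,476.04; interest $350.38 → $13,826.42; payment $10,273.64; balance $3,552.78
Installment 5: opening $3,552.78; interest $92.37 → $3,645.15; payment $3,645.15; balance $0.00
Balance reaches $0.00 in installment 5.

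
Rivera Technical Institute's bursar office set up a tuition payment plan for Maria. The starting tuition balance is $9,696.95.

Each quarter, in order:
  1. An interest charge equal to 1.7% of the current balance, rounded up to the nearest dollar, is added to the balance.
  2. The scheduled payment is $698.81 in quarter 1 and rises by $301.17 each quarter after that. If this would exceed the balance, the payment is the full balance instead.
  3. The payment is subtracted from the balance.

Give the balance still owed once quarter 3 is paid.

Quarter 1: opening $9,696.95; interest $165.00 → $9,861.95; payment $698.81; balance $9,163.14
Quarter 2: opening $9,163.14; interest $156.00 → $9,319.14; payment $999.98; balance $8,319.16
Quarter 3: opening $8,319.16; interest $142.00 → $8,461.16; payment $1,301.15; balance $7,160.01

$7,160.01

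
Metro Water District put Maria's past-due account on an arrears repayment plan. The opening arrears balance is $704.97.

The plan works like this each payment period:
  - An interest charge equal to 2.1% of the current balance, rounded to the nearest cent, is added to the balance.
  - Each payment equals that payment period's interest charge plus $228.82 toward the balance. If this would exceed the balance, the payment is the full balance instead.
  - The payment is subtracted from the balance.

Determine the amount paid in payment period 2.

$238.82

# | Opening | Interest | Payment | End bal
1 | $704.97 | $14.80 | $243.62 | $476.15
2 | $476.15 | $10.00 | $238.82 | $247.33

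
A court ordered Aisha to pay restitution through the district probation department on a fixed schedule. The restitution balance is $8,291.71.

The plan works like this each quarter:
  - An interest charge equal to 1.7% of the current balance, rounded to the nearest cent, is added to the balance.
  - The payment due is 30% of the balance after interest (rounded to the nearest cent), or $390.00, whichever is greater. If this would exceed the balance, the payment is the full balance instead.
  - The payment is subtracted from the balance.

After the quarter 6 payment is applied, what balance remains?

Quarter 1: opening $8,291.71; interest $140.96 → $8,432.67; payment $2,529.80; balance $5,902.87
Quarter 2: opening $5,902.87; interest $100.35 → $6,003.22; payment $1,800.97; balance $4,202.25
Quarter 3: opening $4,202.25; interest $71.44 → $4,273.69; payment $1,282.11; balance $2,991.58
Quarter 4: opening $2,991.58; interest $50.86 → $3,042.44; payment $912.73; balance $2,129.71
Quarter 5: opening $2,129.71; interest $36.21 → $2,165.92; payment $649.78; balance $1,516.14
Quarter 6: opening $1,516.14; interest $25.77 → $1,541.91; payment $462.57; balance $1,079.34

$1,079.34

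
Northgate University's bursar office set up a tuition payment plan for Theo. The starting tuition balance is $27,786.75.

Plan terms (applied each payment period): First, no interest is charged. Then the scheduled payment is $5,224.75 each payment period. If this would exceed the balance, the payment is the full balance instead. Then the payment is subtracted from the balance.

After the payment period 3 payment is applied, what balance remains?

Payment period 1: opening $27,786.75; payment $5,224.75; balance $22,562.00
Payment period 2: opening $22,562.00; payment $5,224.75; balance $17,337.25
Payment period 3: opening $17,337.25; payment $5,224.75; balance $12,112.50

$12,112.50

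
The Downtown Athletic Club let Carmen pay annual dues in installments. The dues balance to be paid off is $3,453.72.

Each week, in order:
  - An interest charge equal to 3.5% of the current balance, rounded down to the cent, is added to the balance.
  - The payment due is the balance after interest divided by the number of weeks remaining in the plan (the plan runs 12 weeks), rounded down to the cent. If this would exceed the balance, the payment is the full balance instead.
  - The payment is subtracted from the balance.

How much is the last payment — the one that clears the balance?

$434.89

Week 1: $3,453.72 +$120.88 interest = $3,574.60; pay $297.88 → $3,276.72
Week 2: $3,276.72 +$114.68 interest = $3,391.40; pay $308.30 → $3,083.10
Week 3: $3,083.10 +$107.90 interest = $3,191.00; pay $319.10 → $2,871.90
Week 4: $2,871.90 +$100.51 interest = $2,972.41; pay $330.26 → $2,642.15
Week 5: $2,642.15 +$92.47 interest = $2,734.62; pay $341.82 → $2,392.80
Week 6: $2,392.80 +$83.74 interest = $2,476.54; pay $353.79 → $2,122.75
Week 7: $2,122.75 +$74.29 interest = $2,197.04; pay $366.17 → $1,830.87
Week 8: $1,830.87 +$64.08 interest = $1,894.95; pay $378.99 → $1,515.96
Week 9: $1,515.96 +$53.05 interest = $1,569.01; pay $392.25 → $1,176.76
Week 10: $1,176.76 +$41.18 interest = $1,217.94; pay $405.98 → $811.96
Week 11: $811.96 +$28.41 interest = $840.37; pay $420.18 → $420.19
Week 12: $420.19 +$14.70 interest = $434.89; pay $434.89 → $0.00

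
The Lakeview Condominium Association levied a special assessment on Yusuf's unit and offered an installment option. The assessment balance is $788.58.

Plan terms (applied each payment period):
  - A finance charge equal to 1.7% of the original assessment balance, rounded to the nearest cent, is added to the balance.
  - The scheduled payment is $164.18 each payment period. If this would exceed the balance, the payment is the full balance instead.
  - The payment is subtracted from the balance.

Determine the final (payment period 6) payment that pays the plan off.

$48.14

Payment period 1: $788.58 +$13.41 interest = $801.99; pay $164.18 → $637.81
Payment period 2: $637.81 +$13.41 interest = $651.22; pay $164.18 → $487.04
Payment period 3: $487.04 +$13.41 interest = $500.45; pay $164.18 → $336.27
Payment period 4: $336.27 +$13.41 interest = $349.68; pay $164.18 → $185.50
Payment period 5: $185.50 +$13.41 interest = $198.91; pay $164.18 → $34.73
Payment period 6: $34.73 +$13.41 interest = $48.14; pay $48.14 → $0.00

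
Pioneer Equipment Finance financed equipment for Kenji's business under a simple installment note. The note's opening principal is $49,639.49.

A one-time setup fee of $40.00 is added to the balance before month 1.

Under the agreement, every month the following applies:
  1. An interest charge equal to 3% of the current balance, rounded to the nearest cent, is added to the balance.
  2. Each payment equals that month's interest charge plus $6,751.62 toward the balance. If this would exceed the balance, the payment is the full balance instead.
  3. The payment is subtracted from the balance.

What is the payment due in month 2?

$8,039.46

# | Opening | Interest | Payment | End bal
1 | $49,679.49 | $1,490.38 | $8,242.00 | $42,927.87
2 | $42,927.87 | $1,287.84 | $8,039.46 | $36,176.25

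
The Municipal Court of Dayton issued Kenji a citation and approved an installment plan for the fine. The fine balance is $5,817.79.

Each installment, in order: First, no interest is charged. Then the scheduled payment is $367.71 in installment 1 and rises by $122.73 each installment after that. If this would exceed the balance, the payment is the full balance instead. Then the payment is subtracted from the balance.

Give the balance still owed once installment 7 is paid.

Installment 1: $5,817.79 − $367.71 → $5,450.08
Installment 2: $5,450.08 − $490.44 → $4,959.64
Installment 3: $4,959.64 − $613.17 → $4,346.47
Installment 4: $4,346.47 − $735.90 → $3,610.57
Installment 5: $3,610.57 − $858.63 → $2,751.94
Installment 6: $2,751.94 − $981.36 → $1,770.58
Installment 7: $1,770.58 − $1,104.09 → $666.49

$666.49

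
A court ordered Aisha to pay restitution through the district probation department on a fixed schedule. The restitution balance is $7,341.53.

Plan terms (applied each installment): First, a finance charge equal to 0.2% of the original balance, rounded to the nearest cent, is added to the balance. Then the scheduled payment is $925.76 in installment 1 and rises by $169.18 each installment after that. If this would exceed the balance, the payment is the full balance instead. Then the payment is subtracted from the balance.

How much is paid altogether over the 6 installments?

Installment 1: $7,341.53 +$14.68 interest = $7,356.21; pay $925.76 → $6,430.45
Installment 2: $6,430.45 +$14.68 interest = $6,445.13; pay $1,094.94 → $5,350.19
Installment 3: $5,350.19 +$14.68 interest = $5,364.87; pay $1,264.12 → $4,100.75
Installment 4: $4,100.75 +$14.68 interest = $4,115.43; pay $1,433.30 → $2,682.13
Installment 5: $2,682.13 +$14.68 interest = $2,696.81; pay $1,602.48 → $1,094.33
Installment 6: $1,094.33 +$14.68 interest = $1,109.01; pay $1,109.01 → $0.00
Total paid: $7,429.61

$7,429.61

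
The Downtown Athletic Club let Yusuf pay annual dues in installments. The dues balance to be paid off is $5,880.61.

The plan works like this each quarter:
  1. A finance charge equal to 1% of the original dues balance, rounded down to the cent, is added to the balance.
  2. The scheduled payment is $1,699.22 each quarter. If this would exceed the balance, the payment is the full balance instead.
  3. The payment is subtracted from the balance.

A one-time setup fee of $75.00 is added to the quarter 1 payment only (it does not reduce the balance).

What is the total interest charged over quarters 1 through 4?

$235.20

Quarter 1: opening $5,880.61; interest $58.80 → $5,939.41; payment $1,699.22 (+ $75.00 fee); balance $4,240.19
Quarter 2: opening $4,240.19; interest $58.80 → $4,298.99; payment $1,699.22; balance $2,599.77
Quarter 3: opening $2,599.77; interest $58.80 → $2,658.57; payment $1,699.22; balance $959.35
Quarter 4: opening $959.35; interest $58.80 → $1,018.15; payment $1,018.15; balance $0.00
Total interest: $58.80 + $58.80 + $58.80 + $58.80 = $235.20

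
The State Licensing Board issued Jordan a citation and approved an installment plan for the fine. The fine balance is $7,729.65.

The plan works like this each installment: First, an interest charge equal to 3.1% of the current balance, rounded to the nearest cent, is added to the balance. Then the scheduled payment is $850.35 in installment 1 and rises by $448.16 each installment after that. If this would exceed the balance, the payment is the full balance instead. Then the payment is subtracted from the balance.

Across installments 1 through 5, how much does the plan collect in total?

Installment 1: $7,729.65 +$239.62 interest = $7,969.27; pay $850.35 → $7,118.92
Installment 2: $7,118.92 +$220.69 interest = $7,339.61; pay $1,298.51 → $6,041.10
Installment 3: $6,041.10 +$187.27 interest = $6,228.37; pay $1,746.67 → $4,481.70
Installment 4: $4,481.70 +$138.93 interest = $4,620.63; pay $2,194.83 → $2,425.80
Installment 5: $2,425.80 +$75.20 interest = $2,501.00; pay $2,501.00 → $0.00
Total paid: $8,591.36

$8,591.36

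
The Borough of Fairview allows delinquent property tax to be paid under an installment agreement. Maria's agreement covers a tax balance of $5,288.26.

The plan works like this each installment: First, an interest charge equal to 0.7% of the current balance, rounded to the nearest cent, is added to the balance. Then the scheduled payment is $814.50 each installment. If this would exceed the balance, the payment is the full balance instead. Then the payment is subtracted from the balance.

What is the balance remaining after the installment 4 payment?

$2,145.54

# | Opening | Interest | Payment | End bal
1 | $5,288.26 | $37.02 | $814.50 | $4,510.78
2 | $4,510.78 | $31.58 | $814.50 | $3,727.86
3 | $3,727.86 | $26.10 | $814.50 | $2,939.46
4 | $2,939.46 | $20.58 | $814.50 | $2,145.54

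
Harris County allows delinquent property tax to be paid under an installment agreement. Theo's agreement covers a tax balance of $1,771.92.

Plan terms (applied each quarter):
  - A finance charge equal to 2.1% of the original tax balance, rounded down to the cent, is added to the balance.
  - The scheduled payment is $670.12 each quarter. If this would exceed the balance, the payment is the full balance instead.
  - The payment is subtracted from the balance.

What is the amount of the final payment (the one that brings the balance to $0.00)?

Quarter 1: opening $1,771.92; interest $37.21 → $1,809.13; payment $670.12; balance $1,139.01
Quarter 2: opening $1,139.01; interest $37.21 → $1,176.22; payment $670.12; balance $506.10
Quarter 3: opening $506.10; interest $37.21 → $543.31; payment $543.31; balance $0.00

$543.31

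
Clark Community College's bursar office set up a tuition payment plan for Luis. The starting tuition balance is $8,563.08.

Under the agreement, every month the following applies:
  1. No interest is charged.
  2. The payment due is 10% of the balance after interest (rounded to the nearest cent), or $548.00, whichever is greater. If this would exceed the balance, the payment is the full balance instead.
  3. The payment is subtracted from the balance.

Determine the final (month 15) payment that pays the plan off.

Month 1: $8,563.08 − $856.31 → $7,706.77
Month 2: $7,706.77 − $770.68 → $6,936.09
Month 3: $6,936.09 − $693.61 → $6,242.48
Month 4: $6,242.48 − $624.25 → $5,618.23
Month 5: $5,618.23 − $561.82 → $5,056.41
Month 6: $5,056.41 − $548.00 → $4,508.41
Month 7: $4,508.41 − $548.00 → $3,960.41
Month 8: $3,960.41 − $548.00 → $3,412.41
Month 9: $3,412.41 − $548.00 → $2,864.41
Month 10: $2,864.41 − $548.00 → $2,316.41
Month 11: $2,316.41 − $548.00 → $1,768.41
Month 12: $1,768.41 − $548.00 → $1,220.41
Month 13: $1,220.41 − $548.00 → $672.41
Month 14: $672.41 − $548.00 → $124.41
Month 15: $124.41 − $124.41 → $0.00

$124.41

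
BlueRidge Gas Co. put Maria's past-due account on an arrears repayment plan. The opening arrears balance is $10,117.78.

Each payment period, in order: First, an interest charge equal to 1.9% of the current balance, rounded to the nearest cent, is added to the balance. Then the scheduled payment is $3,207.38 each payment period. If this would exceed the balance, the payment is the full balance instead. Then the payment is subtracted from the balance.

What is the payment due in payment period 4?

Payment period 1: $10,117.78 +$192.24 interest = $10,310.02; pay $3,207.38 → $7,102.64
Payment period 2: $7,102.64 +$134.95 interest = $7,237.59; pay $3,207.38 → $4,030.21
Payment period 3: $4,030.21 +$76.57 interest = $4,106.78; pay $3,207.38 → $899.40
Payment period 4: $899.40 +$17.09 interest = $916.49; pay $916.49 → $0.00

$916.49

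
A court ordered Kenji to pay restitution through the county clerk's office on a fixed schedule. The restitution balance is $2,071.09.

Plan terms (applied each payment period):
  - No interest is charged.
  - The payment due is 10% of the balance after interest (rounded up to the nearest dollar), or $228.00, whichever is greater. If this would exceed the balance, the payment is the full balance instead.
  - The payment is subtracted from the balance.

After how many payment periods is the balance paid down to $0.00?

Payment period 1: opening $2,071.09; payment $228.00; balance $1,843.09
Payment period 2: opening $1,843.09; payment $228.00; balance $1,615.09
Payment period 3: opening $1,615.09; payment $228.00; balance $1,387.09
Payment period 4: opening $1,387.09; payment $228.00; balance $1,159.09
Payment period 5: opening $1,159.09; payment $228.00; balance $931.09
Payment period 6: opening $931.09; payment $228.00; balance $703.09
Payment period 7: opening $703.09; payment $228.00; balance $475.09
Payment period 8: opening $475.09; payment $228.00; balance $247.09
Payment period 9: opening $247.09; payment $228.00; balance $19.09
Payment period 10: opening $19.09; payment $19.09; balance $0.00
Balance reaches $0.00 in payment period 10.

10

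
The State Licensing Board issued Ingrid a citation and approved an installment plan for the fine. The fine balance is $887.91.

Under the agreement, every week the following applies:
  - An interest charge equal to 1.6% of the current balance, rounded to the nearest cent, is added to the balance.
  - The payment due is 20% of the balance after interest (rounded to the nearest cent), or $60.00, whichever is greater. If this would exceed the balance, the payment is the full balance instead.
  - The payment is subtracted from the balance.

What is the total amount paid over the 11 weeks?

$953.32

Week 1: opening $887.91; interest $14.21 → $902.12; payment $180.42; balance $721.70
Week 2: opening $721.70; interest $11.55 → $733.25; payment $146.65; balance $586.60
Week 3: opening $586.60; interest $9.39 → $595.99; payment $119.20; balance $476.79
Week 4: opening $476.79; interest $7.63 → $484.42; payment $96.88; balance $387.54
Week 5: opening $387.54; interest $6.20 → $393.74; payment $78.75; balance $314.99
Week 6: opening $314.99; interest $5.04 → $320.03; payment $64.01; balance $256.02
Week 7: opening $256.02; interest $4.10 → $260.12; payment $60.00; balance $200.12
Week 8: opening $200.12; interest $3.20 → $203.32; payment $60.00; balance $143.32
Week 9: opening $143.32; interest $2.29 → $145.61; payment $60.00; balance $85.61
Week 10: opening $85.61; interest $1.37 → $86.98; payment $60.00; balance $26.98
Week 11: opening $26.98; interest $0.43 → $27.41; payment $27.41; balance $0.00
Total paid: $953.32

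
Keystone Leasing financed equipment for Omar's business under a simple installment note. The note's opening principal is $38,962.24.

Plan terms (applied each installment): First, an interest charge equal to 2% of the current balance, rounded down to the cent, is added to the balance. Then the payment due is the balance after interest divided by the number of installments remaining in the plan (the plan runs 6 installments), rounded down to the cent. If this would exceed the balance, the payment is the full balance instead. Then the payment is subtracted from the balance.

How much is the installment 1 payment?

# | Opening | Interest | Payment | End bal
1 | $38,962.24 | $779.24 | $6,623.58 | $33,117.90

$6,623.58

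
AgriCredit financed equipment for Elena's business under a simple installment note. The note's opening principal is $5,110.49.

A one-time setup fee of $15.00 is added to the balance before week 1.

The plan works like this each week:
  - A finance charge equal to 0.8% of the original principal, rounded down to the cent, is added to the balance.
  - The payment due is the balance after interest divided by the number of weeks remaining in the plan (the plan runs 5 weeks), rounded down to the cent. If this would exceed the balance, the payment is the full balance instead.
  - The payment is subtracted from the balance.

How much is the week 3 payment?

$1,057.12

Week 1: opening $5,125.49; interest $40.88 → $5,166.37; payment $1,033.27; balance $4,133.10
Week 2: opening $4,133.10; interest $40.88 → $4,173.98; payment $1,043.49; balance $3,130.49
Week 3: opening $3,130.49; interest $40.88 → $3,171.37; payment $1,057.12; balance $2,114.25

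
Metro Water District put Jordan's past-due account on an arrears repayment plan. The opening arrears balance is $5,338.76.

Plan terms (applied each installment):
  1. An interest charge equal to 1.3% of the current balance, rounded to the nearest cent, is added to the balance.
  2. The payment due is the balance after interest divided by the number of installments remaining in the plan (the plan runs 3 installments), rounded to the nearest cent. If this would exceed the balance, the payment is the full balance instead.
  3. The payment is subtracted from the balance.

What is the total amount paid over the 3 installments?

# | Opening | Interest | Payment | End bal
1 | $5,338.76 | $69.40 | $1,802.72 | $3,605.44
2 | $3,605.44 | $46.87 | $1,826.16 | $1,826.15
3 | $1,826.15 | $23.74 | $1,849.89 | $0.00
Total paid: $5,478.77

$5,478.77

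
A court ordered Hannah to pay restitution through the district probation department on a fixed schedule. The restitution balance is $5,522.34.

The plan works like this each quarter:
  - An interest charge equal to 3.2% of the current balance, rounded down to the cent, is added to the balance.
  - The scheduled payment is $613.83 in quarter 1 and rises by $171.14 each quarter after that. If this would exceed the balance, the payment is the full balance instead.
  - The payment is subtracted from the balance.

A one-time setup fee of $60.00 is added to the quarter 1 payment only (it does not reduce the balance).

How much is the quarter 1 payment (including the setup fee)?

Quarter 1: opening $5,522.34; interest $176.71 → $5,699.05; payment $613.83 (+ $60.00 fee); balance $5,085.22

$673.83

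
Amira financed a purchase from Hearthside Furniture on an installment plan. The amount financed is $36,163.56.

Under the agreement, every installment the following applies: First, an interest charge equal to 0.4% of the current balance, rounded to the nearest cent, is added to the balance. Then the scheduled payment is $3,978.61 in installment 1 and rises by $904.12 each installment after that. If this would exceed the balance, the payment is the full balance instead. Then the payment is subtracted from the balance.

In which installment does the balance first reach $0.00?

Installment 1: opening $36,163.56; interest $144.65 → $36,308.21; payment $3,978.61; balance $32,329.60
Installment 2: opening $32,329.60; interest $129.32 → $32,458.92; payment $4,882.73; balance $27,576.19
Installment 3: opening $27,576.19; interest $110.30 → $27,686.49; payment $5,786.85; balance $21,899.64
Installment 4: opening $21,899.64; interest $87.60 → $21,987.24; payment $6,690.97; balance $15,296.27
Installment 5: opening $15,296.27; interest $61.19 → $15,357.46; payment $7,595.09; balance $7,762.37
Installment 6: opening $7,762.37; interest $31.05 → $7,793.42; payment $7,793.42; balance $0.00
Balance reaches $0.00 in installment 6.

6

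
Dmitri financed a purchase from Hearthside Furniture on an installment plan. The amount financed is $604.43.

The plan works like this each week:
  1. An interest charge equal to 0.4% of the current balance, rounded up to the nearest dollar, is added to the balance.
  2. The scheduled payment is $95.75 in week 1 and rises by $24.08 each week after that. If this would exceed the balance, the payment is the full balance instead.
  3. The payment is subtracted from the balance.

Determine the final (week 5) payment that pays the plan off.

Week 1: $604.43 +$3.00 interest = $607.43; pay $95.75 → $511.68
Week 2: $511.68 +$3.00 interest = $514.68; pay $119.83 → $394.85
Week 3: $394.85 +$2.00 interest = $396.85; pay $143.91 → $252.94
Week 4: $252.94 +$2.00 interest = $254.94; pay $167.99 → $86.95
Week 5: $86.95 +$1.00 interest = $87.95; pay $87.95 → $0.00

$87.95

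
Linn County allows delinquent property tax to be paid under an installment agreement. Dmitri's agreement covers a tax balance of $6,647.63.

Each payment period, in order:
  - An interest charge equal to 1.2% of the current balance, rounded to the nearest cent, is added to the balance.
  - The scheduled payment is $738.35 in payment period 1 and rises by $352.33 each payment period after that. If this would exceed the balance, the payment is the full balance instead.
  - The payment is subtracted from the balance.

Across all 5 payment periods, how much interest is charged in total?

$276.33

# | Opening | Interest | Payment | End bal
1 | $6,647.63 | $79.77 | $738.35 | $5,989.05
2 | $5,989.05 | $71.87 | $1,090.68 | $4,970.24
3 | $4,970.24 | $59.64 | $1,443.01 | $3,586.87
4 | $3,586.87 | $43.04 | $1,795.34 | $1,834.57
5 | $1,834.57 | $22.01 | $1,856.58 | $0.00
Total interest: $79.77 + $71.87 + $59.64 + $43.04 + $22.01 = $276.33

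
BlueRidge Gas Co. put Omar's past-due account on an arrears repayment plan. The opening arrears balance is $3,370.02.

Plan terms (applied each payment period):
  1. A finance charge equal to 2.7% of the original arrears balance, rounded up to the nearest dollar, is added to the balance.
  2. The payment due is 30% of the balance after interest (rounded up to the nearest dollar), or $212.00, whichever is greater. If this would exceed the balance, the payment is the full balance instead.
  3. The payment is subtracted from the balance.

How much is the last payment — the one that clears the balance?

$189.02

Payment period 1: $3,370.02 +$91.00 interest = $3,461.02; pay $1,039.00 → $2,422.02
Payment period 2: $2,422.02 +$91.00 interest = $2,513.02; pay $754.00 → $1,759.02
Payment period 3: $1,759.02 +$91.00 interest = $1,850.02; pay $556.00 → $1,294.02
Payment period 4: $1,294.02 +$91.00 interest = $1,385.02; pay $416.00 → $969.02
Payment period 5: $969.02 +$91.00 interest = $1,060.02; pay $319.00 → $741.02
Payment period 6: $741.02 +$91.00 interest = $832.02; pay $250.00 → $582.02
Payment period 7: $582.02 +$91.00 interest = $673.02; pay $212.00 → $461.02
Payment period 8: $461.02 +$91.00 interest = $552.02; pay $212.00 → $340.02
Payment period 9: $340.02 +$91.00 interest = $431.02; pay $212.00 → $219.02
Payment period 10: $219.02 +$91.00 interest = $310.02; pay $212.00 → $98.02
Payment period 11: $98.02 +$91.00 interest = $189.02; pay $189.02 → $0.00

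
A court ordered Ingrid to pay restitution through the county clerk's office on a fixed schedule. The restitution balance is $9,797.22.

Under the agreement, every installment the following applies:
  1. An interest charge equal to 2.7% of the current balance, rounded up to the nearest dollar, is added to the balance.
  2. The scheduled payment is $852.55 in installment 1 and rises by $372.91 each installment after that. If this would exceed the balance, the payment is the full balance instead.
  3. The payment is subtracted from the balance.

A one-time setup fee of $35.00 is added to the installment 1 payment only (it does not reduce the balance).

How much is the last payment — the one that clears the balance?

Installment 1: $9,797.22 +$265.00 interest = $10,062.22; pay $852.55 (+ $35.00 fee) → $9,209.67
Installment 2: $9,209.67 +$249.00 interest = $9,458.67; pay $1,225.46 → $8,233.21
Installment 3: $8,233.21 +$223.00 interest = $8,456.21; pay $1,598.37 → $6,857.84
Installment 4: $6,857.84 +$186.00 interest = $7,043.84; pay $1,971.28 → $5,072.56
Installment 5: $5,072.56 +$137.00 interest = $5,209.56; pay $2,344.19 → $2,865.37
Installment 6: $2,865.37 +$78.00 interest = $2,943.37; pay $2,717.10 → $226.27
Installment 7: $226.27 +$7.00 interest = $233.27; pay $233.27 → $0.00

$233.27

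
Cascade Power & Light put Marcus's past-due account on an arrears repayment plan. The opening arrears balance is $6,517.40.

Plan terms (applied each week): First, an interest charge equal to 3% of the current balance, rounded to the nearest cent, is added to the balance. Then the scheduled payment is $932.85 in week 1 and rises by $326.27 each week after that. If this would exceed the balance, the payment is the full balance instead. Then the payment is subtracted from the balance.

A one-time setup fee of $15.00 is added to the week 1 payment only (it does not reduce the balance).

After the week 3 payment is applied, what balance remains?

Week 1: $6,517.40 +$195.52 interest = $6,712.92; pay $932.85 (+ $15.00 fee) → $5,780.07
Week 2: $5,780.07 +$173.40 interest = $5,953.47; pay $1,259.12 → $4,694.35
Week 3: $4,694.35 +$140.83 interest = $4,835.18; pay $1,585.39 → $3,249.79

$3,249.79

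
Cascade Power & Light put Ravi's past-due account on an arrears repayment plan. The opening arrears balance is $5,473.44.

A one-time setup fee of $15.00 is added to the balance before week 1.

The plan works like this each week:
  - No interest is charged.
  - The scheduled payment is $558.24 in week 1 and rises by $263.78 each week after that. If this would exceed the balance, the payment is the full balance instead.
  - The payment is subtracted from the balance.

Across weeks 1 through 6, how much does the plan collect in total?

$5,488.44

# | Opening | Payment | End bal
1 | $5,488.44 | $558.24 | $4,930.20
2 | $4,930.20 | $822.02 | $4,108.18
3 | $4,108.18 | $1,085.80 | $3,022.38
4 | $3,022.38 | $1,349.58 | $1,672.80
5 | $1,672.80 | $1,613.36 | $59.44
6 | $59.44 | $59.44 | $0.00
Total paid: $5,488.44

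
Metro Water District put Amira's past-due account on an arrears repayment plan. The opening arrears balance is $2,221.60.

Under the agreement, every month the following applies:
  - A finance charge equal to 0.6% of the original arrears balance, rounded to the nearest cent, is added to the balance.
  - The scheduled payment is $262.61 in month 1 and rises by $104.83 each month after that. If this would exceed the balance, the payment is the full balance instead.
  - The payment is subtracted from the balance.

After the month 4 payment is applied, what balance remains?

$595.50

Month 1: opening $2,221.60; interest $13.33 → $2,234.93; payment $262.61; balance $1,972.32
Month 2: opening $1,972.32; interest $13.33 → $1,985.65; payment $367.44; balance $1,618.21
Month 3: opening $1,618.21; interest $13.33 → $1,631.54; payment $472.27; balance $1,159.27
Month 4: opening $1,159.27; interest $13.33 → $1,172.60; payment $577.10; balance $595.50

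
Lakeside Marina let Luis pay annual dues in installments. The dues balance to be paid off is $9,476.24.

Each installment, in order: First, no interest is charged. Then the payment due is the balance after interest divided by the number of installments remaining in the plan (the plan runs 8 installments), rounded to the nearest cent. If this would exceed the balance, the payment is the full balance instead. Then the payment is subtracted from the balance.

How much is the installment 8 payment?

$1,184.53

Installment 1: opening $9,476.24; payment $1,184.53; balance $8,291.71
Installment 2: opening $8,291.71; payment $1,184.53; balance $7,107.18
Installment 3: opening $7,107.18; payment $1,184.53; balance $5,922.65
Installment 4: opening $5,922.65; payment $1,184.53; balance $4,738.12
Installment 5: opening $4,738.12; payment $1,184.53; balance $3,553.59
Installment 6: opening $3,553.59; payment $1,184.53; balance $2,369.06
Installment 7: opening $2,369.06; payment $1,184.53; balance $1,184.53
Installment 8: opening $1,184.53; payment $1,184.53; balance $0.00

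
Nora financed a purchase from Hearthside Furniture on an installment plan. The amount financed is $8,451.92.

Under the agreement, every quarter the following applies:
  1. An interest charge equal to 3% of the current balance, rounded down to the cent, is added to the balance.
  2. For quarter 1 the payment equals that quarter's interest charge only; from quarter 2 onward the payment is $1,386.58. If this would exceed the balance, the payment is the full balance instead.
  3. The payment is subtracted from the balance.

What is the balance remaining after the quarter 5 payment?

# | Opening | Interest | Payment | End bal
1 | $8,451.92 | $253.55 | $253.55 | $8,451.92
2 | $8,451.92 | $253.55 | $1,386.58 | $7,318.89
3 | $7,318.89 | $219.56 | $1,386.58 | $6,151.87
4 | $6,151.87 | $184.55 | $1,386.58 | $4,949.84
5 | $4,949.84 | $148.49 | $1,386.58 | $3,711.75

$3,711.75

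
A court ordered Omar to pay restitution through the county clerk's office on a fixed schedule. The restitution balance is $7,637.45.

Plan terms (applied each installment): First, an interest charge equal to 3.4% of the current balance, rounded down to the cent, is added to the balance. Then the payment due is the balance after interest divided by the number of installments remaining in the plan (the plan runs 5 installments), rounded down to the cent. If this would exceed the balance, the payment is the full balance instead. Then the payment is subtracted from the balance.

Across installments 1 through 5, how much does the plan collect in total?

Installment 1: opening $7,637.45; interest $259.67 → $7,897.12; payment $1,579.42; balance $6,317.70
Installment 2: opening $6,317.70; interest $214.80 → $6,532.50; payment $1,633.12; balance $4,899.38
Installment 3: opening $4,899.38; interest $166.57 → $5,065.95; payment $1,688.65; balance $3,377.30
Installment 4: opening $3,377.30; interest $114.82 → $3,492.12; payment $1,746.06; balance $1,746.06
Installment 5: opening $1,746.06; interest $59.36 → $1,805.42; payment $1,805.42; balance $0.00
Total paid: $8,452.67

$8,452.67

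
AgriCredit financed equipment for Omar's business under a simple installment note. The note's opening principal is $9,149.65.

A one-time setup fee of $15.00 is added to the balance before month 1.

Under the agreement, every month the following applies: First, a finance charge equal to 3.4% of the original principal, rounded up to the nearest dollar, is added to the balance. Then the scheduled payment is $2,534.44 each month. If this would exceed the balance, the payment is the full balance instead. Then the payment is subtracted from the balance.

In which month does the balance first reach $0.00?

Month 1: $9,164.65 +$312.00 interest = $9,476.65; pay $2,534.44 → $6,942.21
Month 2: $6,942.21 +$312.00 interest = $7,254.21; pay $2,534.44 → $4,719.77
Month 3: $4,719.77 +$312.00 interest = $5,031.77; pay $2,534.44 → $2,497.33
Month 4: $2,497.33 +$312.00 interest = $2,809.33; pay $2,534.44 → $274.89
Month 5: $274.89 +$312.00 interest = $586.89; pay $586.89 → $0.00
Balance reaches $0.00 in month 5.

5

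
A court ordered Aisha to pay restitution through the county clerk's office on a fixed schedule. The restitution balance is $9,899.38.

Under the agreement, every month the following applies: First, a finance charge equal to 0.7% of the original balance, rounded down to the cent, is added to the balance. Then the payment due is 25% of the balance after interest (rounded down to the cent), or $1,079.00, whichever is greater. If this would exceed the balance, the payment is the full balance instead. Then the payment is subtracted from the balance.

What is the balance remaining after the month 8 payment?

$0.00

# | Opening | Interest | Payment | End bal
1 | $9,899.38 | $69.29 | $2,492.16 | $7,476.51
2 | $7,476.51 | $69.29 | $1,886.45 | $5,659.35
3 | $5,659.35 | $69.29 | $1,432.16 | $4,296.48
4 | $4,296.48 | $69.29 | $1,091.44 | $3,274.33
5 | $3,274.33 | $69.29 | $1,079.00 | $2,264.62
6 | $2,264.62 | $69.29 | $1,079.00 | $1,254.91
7 | $1,254.91 | $69.29 | $1,079.00 | $245.20
8 | $245.20 | $69.29 | $314.49 | $0.00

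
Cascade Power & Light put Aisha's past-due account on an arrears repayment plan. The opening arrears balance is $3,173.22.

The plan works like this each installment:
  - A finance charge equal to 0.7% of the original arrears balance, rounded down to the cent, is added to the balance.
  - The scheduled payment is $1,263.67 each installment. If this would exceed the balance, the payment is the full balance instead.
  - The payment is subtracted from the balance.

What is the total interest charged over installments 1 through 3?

# | Opening | Interest | Payment | End bal
1 | $3,173.22 | $22.21 | $1,263.67 | $1,931.76
2 | $1,931.76 | $22.21 | $1,263.67 | $690.30
3 | $690.30 | $22.21 | $712.51 | $0.00
Total interest: $22.21 + $22.21 + $22.21 = $66.63

$66.63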